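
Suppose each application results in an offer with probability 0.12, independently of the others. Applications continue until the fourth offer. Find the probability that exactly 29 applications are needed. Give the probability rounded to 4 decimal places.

0.0278

Y = trial on which the fourth success occurs; negative binomial, r=4, p=0.12.
P(Y=29) = C(28,3) · p^4 · (1−p)^25
= 3276 · 0.00020736 · 0.040932 = 0.027806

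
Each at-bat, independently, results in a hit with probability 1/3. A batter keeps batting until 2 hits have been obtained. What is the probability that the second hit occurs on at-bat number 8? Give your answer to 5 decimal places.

0.06828

Y = trial on which the second success occurs; negative binomial, r=2, p=0.333333.
P(Y=8) = C(7,1) · p^2 · (1−p)^6
= 7 · 0.11111 · 0.087791 = 0.0682823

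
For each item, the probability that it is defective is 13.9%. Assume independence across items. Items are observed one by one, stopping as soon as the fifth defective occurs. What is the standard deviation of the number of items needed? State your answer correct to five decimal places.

14.92697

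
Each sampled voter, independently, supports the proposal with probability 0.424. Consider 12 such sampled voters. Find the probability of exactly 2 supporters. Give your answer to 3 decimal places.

0.048

X ~ Binomial(n=12, p=0.424).
P(X=2) = C(12,2) · p^2 · (1−p)^10
= 66 · 0.17978 · 0.00402 = 0.04770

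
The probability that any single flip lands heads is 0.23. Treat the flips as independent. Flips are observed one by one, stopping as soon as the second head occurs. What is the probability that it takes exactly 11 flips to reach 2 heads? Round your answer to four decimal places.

Y = trial on which the second success occurs; negative binomial, r=2, p=0.23.
P(Y=11) = C(10,1) · p^2 · (1−p)^9
= 10 · 0.0529 · 0.095152 = 0.050335

0.0503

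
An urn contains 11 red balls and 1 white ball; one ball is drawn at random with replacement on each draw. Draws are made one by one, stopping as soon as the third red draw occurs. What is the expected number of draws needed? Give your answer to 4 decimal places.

3.2727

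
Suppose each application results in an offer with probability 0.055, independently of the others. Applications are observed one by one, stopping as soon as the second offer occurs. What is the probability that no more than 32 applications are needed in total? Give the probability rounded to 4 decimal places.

0.5317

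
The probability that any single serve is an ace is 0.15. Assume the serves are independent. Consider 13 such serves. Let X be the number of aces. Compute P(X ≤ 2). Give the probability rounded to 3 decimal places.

X ~ Binomial(13, 0.15); P(X ≤ 2) = Σ C(13,k) p^k (1−p)^(13−k) over k:
  k=0: C(13,0)·0.15^0·0.85^13 = 0.12091
  k=1: C(13,1)·0.15^1·0.85^12 = 0.27737
  k=2: C(13,2)·0.15^2·0.85^11 = 0.29369
Total = 0.69196

0.692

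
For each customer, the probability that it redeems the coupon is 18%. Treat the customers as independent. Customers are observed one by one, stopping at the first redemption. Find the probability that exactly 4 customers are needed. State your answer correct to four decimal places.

Geometric (trials to first success), p = 0.18.
P(Y = 4) = (1−p)^3 · p = 0.55137 · 0.18 = 0.099246

0.0992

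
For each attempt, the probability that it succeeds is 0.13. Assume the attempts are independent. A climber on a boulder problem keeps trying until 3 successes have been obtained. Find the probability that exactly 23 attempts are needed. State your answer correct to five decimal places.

Y = trial on which the third success occurs; negative binomial, r=3, p=0.13.
P(Y=23) = C(22,2) · p^3 · (1−p)^20
= 231 · 0.002197 · 0.061714 = 0.0313204

0.03132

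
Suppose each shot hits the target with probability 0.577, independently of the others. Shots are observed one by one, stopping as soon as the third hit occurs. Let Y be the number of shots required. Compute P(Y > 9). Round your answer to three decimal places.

0.035

Needing more than 9 shots ⇔ fewer than 3 successes in the first 9. With X ~ Binomial(9, 0.577), P(Y > 9) = P(X ≤ 2).
  k=0: C(9,0)·0.577^0·0.423^9 = 0.00043
  k=1: C(9,1)·0.577^1·0.423^8 = 0.00532
  k=2: C(9,2)·0.577^2·0.423^7 = 0.02904
P(X ≤ 2) = 0.03480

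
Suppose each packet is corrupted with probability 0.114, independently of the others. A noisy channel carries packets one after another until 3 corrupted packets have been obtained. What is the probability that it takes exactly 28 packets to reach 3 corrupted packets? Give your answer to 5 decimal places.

Y = trial on which the third success occurs; negative binomial, r=3, p=0.114.
P(Y=28) = C(27,2) · p^3 · (1−p)^25
= 351 · 0.0014815 · 0.048511 = 0.0252269

0.02523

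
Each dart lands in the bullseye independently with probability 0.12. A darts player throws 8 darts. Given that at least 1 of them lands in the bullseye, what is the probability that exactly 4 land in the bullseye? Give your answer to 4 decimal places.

0.0136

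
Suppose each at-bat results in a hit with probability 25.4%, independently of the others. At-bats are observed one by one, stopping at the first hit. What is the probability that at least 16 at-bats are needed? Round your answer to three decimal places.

Y = number of at-bats to the first success; geometric, p = 0.254.
P(Y > 15) = P(first 15 all fail) = (1−p)^15 = 0.01233

0.012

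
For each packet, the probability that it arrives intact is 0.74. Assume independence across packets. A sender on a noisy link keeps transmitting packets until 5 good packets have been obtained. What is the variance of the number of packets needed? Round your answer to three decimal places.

Y = total packets until the fifth success; negative binomial with r=5, p=0.74.
Var(Y) = r(1−p)/p² = 5·0.26 / 0.74² = 2.37400

2.374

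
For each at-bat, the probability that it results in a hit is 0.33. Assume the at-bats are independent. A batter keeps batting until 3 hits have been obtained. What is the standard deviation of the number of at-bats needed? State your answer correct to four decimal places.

Y = total at-bats until the third success; negative binomial with r=3, p=0.33.
SD(Y) = √[r(1−p)/p²] = √(18.457300) = 4.296196

4.2962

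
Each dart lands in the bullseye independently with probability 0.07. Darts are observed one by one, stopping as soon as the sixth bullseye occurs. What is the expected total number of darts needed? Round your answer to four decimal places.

85.7143

Y = total darts until the sixth success; negative binomial with r=6, p=0.07.
E[Y] = r / p = 6 / 0.07 = 85.714286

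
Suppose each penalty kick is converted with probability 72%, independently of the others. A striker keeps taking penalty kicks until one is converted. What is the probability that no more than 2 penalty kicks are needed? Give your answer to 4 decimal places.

0.9216

Y = number of penalty kicks to the first success; geometric, p = 0.72.
P(Y ≤ 2) = 1 − (1−p)^2 = 1 − 0.078400 = 0.921600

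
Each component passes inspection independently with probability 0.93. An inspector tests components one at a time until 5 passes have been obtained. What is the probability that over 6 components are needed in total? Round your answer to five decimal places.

0.06082

Needing more than 6 components ⇔ fewer than 5 successes in the first 6. With X ~ Binomial(6, 0.93), P(Y > 6) = P(X ≤ 4).
  k=0: C(6,0)·0.93^0·0.07^6 = 0.0000001
  k=1: C(6,1)·0.93^1·0.07^5 = 0.0000094
  k=2: C(6,2)·0.93^2·0.07^4 = 0.0003115
  k=3: C(6,3)·0.93^3·0.07^3 = 0.0055179
  k=4: C(6,4)·0.93^4·0.07^2 = 0.0549818
P(X ≤ 4) = 0.0608207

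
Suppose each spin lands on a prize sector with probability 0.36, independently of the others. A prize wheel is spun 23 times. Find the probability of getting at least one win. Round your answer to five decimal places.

0.99997

P(at least one) = 1 − P(none) = 1 − (1 − 0.36)^23
= 1 − 0.0000348 = 0.9999652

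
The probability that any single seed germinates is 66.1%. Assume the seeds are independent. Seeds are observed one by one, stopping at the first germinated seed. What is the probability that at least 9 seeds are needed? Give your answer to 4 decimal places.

Y = number of seeds to the first success; geometric, p = 0.661.
P(Y > 8) = P(first 8 all fail) = (1−p)^8 = 0.000174

0.0002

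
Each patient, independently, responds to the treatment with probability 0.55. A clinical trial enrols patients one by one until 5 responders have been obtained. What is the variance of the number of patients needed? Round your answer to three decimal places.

Y = total patients until the fifth success; negative binomial with r=5, p=0.55.
Var(Y) = r(1−p)/p² = 5·0.45 / 0.55² = 7.43802

7.438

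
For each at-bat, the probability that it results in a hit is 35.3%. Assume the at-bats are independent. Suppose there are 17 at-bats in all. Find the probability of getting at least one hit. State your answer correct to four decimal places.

0.9994

P(at least one) = 1 − P(none) = 1 − (1 − 0.353)^17
= 1 − 0.000610 = 0.999390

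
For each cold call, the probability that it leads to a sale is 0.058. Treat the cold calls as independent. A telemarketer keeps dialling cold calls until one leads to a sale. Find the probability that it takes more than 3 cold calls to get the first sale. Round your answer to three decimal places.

Y = number of cold calls to the first success; geometric, p = 0.058.
P(Y > 3) = P(first 3 all fail) = (1−p)^3 = 0.83590

0.836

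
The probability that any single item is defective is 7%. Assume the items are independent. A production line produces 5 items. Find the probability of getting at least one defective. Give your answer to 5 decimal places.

P(at least one) = 1 − P(none) = 1 − (1 − 0.07)^5
= 1 − 0.6956884 = 0.3043116

0.30431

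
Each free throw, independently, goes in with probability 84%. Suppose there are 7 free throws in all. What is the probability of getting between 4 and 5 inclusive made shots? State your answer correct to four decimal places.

X ~ Binomial(7, 0.84); P(4 ≤ X ≤ 5) = Σ C(7,k) p^k (1−p)^(7−k) over k:
  k=4: C(7,4)·0.84^4·0.16^3 = 0.071375
  k=5: C(7,5)·0.84^5·0.16^2 = 0.224831
Total = 0.296206

0.2962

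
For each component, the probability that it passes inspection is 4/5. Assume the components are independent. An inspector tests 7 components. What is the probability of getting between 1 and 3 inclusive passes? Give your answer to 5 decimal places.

X ~ Binomial(7, 0.80); P(1 ≤ X ≤ 3) = Σ C(7,k) p^k (1−p)^(7−k) over k:
  k=1: C(7,1)·0.80^1·0.20^6 = 0.0003584
  k=2: C(7,2)·0.80^2·0.20^5 = 0.0043008
  k=3: C(7,3)·0.80^3·0.20^4 = 0.0286720
Total = 0.0333312

0.03333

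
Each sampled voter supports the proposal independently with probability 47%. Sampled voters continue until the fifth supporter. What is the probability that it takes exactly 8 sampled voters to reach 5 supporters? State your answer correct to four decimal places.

0.1195

Y = trial on which the fifth success occurs; negative binomial, r=5, p=0.47.
P(Y=8) = C(7,4) · p^5 · (1−p)^3
= 35 · 0.022935 · 0.14888 = 0.119505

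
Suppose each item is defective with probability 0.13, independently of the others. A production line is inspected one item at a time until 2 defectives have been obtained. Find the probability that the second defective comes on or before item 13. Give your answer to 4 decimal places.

Finishing within 13 items ⇔ at least 2 successes in the first 13. With X ~ Binomial(13, 0.13), P(Y ≤ 13) = 1 − P(X ≤ 1).
  k=0: C(13,0)·0.13^0·0.87^13 = 0.163588
  k=1: C(13,1)·0.13^1·0.87^12 = 0.317774
1 − 0.481361 = 0.518639

0.5186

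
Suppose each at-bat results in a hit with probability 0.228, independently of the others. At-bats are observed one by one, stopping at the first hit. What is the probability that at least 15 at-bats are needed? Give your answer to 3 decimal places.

0.027

Y = number of at-bats to the first success; geometric, p = 0.228.
P(Y > 14) = P(first 14 all fail) = (1−p)^14 = 0.02671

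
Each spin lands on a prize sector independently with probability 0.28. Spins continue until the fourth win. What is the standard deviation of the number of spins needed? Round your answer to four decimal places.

6.0609

Y = total spins until the fourth success; negative binomial with r=4, p=0.28.
SD(Y) = √[r(1−p)/p²] = √(36.734694) = 6.060915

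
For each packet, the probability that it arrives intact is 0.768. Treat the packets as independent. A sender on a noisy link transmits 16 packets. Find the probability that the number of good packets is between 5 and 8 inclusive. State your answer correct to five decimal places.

X ~ Binomial(16, 0.768); P(5 ≤ X ≤ 8) = Σ C(16,k) p^k (1−p)^(16−k) over k:
  k=5: C(16,5)·0.768^5·0.232^11 = 0.0001223
  k=6: C(16,6)·0.768^6·0.232^10 = 0.0007423
  k=7: C(16,7)·0.768^7·0.232^9 = 0.0035103
  k=8: C(16,8)·0.768^8·0.232^8 = 0.0130729
Total = 0.0174478

0.01745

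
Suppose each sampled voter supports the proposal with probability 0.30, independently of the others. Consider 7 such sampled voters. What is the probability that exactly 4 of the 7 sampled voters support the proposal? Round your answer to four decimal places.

0.0972

X ~ Binomial(n=7, p=0.30).
P(X=4) = C(7,4) · p^4 · (1−p)^3
= 35 · 0.0081 · 0.343 = 0.097240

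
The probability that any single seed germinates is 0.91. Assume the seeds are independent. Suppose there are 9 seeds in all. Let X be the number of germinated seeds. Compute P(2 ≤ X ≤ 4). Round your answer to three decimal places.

X ~ Binomial(9, 0.91); P(2 ≤ X ≤ 4) = Σ C(9,k) p^k (1−p)^(9−k) over k:
  k=2: C(9,2)·0.91^2·0.09^7 = 0.00000
  k=3: C(9,3)·0.91^3·0.09^6 = 0.00003
  k=4: C(9,4)·0.91^4·0.09^5 = 0.00051
Total = 0.00055

0.001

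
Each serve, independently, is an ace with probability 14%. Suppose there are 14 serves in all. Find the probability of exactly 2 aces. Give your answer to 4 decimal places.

X ~ Binomial(n=14, p=0.14).
P(X=2) = C(14,2) · p^2 · (1−p)^12
= 91 · 0.0196 · 0.16367 = 0.291930

0.2919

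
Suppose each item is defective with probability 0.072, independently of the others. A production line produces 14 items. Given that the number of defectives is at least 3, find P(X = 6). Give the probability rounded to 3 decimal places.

X ~ Binomial(14, 0.072). Want P(X=6 | X≥3) = P(X=6) / P(X≥3).
P(X=6) = C(14,6)·0.072^6·0.928^8 = 0.00023
P(X≥3) = 1 − 0.35129 − 0.38158 − 0.19243 = 0.07469
Ratio = 0.00023 / 0.07469 = 0.00308

0.003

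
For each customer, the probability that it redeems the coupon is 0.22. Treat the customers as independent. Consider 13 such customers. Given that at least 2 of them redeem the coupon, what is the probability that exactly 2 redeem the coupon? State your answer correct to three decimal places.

X ~ Binomial(13, 0.22). Want P(X=2 | X≥2) = P(X=2) / P(X≥2).
P(X=2) = C(13,2)·0.22^2·0.78^11 = 0.24546
P(X≥2) = 1 − 0.03956 − 0.14504 = 0.81540
Ratio = 0.24546 / 0.81540 = 0.30103

0.301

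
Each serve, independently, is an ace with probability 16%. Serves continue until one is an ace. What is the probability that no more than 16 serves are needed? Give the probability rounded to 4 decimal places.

0.9386

Y = number of serves to the first success; geometric, p = 0.16.
P(Y ≤ 16) = 1 − (1−p)^16 = 1 − 0.061442 = 0.938558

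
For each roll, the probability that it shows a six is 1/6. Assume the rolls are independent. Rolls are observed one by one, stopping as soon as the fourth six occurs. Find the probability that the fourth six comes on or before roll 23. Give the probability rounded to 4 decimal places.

0.5488

Finishing within 23 rolls ⇔ at least 4 successes in the first 23. With X ~ Binomial(23, 0.166667), P(Y ≤ 23) = 1 − P(X ≤ 3).
  k=0: C(23,0)·0.166667^0·0.833333^23 = 0.015095
  k=1: C(23,1)·0.166667^1·0.833333^22 = 0.069437
  k=2: C(23,2)·0.166667^2·0.833333^21 = 0.152761
  k=3: C(23,3)·0.166667^3·0.833333^20 = 0.213865
1 − 0.451158 = 0.548842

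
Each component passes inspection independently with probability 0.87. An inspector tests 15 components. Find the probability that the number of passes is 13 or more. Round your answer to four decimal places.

X ~ Binomial(15, 0.87); P(X ≥ 13) = Σ C(15,k) p^k (1−p)^(15−k) over k:
  k=13: C(15,13)·0.87^13·0.13^2 = 0.290286
  k=14: C(15,14)·0.87^14·0.13^1 = 0.277526
  k=15: C(15,15)·0.87^15·0.13^0 = 0.123819
Total = 0.691632

0.6916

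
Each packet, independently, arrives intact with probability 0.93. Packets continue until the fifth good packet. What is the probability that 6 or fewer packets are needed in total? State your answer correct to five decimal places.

0.93918

Finishing within 6 packets ⇔ at least 5 successes in the first 6. With X ~ Binomial(6, 0.93), P(Y ≤ 6) = 1 − P(X ≤ 4).
  k=0: C(6,0)·0.93^0·0.07^6 = 0.0000001
  k=1: C(6,1)·0.93^1·0.07^5 = 0.0000094
  k=2: C(6,2)·0.93^2·0.07^4 = 0.0003115
  k=3: C(6,3)·0.93^3·0.07^3 = 0.0055179
  k=4: C(6,4)·0.93^4·0.07^2 = 0.0549818
1 − 0.0608207 = 0.9391793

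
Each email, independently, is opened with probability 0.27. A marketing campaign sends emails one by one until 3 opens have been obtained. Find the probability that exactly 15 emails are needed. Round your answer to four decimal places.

0.0410

Y = trial on which the third success occurs; negative binomial, r=3, p=0.27.
P(Y=15) = C(14,2) · p^3 · (1−p)^12
= 91 · 0.019683 · 0.022902 = 0.041021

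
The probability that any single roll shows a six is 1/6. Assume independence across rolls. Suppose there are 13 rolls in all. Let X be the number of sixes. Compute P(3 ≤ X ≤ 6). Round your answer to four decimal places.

0.3695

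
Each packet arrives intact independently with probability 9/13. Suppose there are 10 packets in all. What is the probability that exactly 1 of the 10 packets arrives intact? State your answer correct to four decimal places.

0.0002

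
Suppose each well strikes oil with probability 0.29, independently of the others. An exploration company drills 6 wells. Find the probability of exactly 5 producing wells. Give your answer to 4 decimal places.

0.0087

X ~ Binomial(n=6, p=0.29).
P(X=5) = C(6,5) · p^5 · (1−p)^1
= 6 · 0.0020511 · 0.71 = 0.008738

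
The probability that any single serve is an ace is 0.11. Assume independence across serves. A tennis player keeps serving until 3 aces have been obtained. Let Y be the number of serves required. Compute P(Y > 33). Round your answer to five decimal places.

Needing more than 33 serves ⇔ fewer than 3 successes in the first 33. With X ~ Binomial(33, 0.11), P(Y > 33) = P(X ≤ 2).
  k=0: C(33,0)·0.11^0·0.89^33 = 0.0213732
  k=1: C(33,1)·0.11^1·0.89^32 = 0.0871740
  k=2: C(33,2)·0.11^2·0.89^31 = 0.1723890
P(X ≤ 2) = 0.2809362

0.28094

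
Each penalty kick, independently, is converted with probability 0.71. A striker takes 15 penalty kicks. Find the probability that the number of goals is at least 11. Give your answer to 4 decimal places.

X ~ Binomial(15, 0.71); P(X ≥ 11) = Σ C(15,k) p^k (1−p)^(15−k) over k:
  k=11: C(15,11)·0.71^11·0.29^4 = 0.223134
  k=12: C(15,12)·0.71^12·0.29^3 = 0.182098
  k=13: C(15,13)·0.71^13·0.29^2 = 0.102883
  k=14: C(15,14)·0.71^14·0.29^1 = 0.035984
  k=15: C(15,15)·0.71^15·0.29^0 = 0.005873
Total = 0.549973

0.5500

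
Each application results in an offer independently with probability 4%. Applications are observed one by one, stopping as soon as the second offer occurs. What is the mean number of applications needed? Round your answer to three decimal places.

50.000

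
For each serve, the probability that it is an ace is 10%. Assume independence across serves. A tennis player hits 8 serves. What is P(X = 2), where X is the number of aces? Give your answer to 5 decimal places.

0.14880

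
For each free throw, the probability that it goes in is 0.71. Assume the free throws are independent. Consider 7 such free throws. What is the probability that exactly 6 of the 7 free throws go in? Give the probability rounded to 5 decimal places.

0.26004

X ~ Binomial(n=7, p=0.71).
P(X=6) = C(7,6) · p^6 · (1−p)^1
= 7 · 0.1281 · 0.29 = 0.2600436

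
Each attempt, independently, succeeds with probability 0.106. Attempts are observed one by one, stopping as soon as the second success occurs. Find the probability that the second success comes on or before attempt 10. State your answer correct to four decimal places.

Finishing within 10 attempts ⇔ at least 2 successes in the first 10. With X ~ Binomial(10, 0.106), P(Y ≤ 10) = 1 − P(X ≤ 1).
  k=0: C(10,0)·0.106^0·0.894^10 = 0.326118
  k=1: C(10,1)·0.106^1·0.894^9 = 0.386673
1 − 0.712791 = 0.287209

0.2872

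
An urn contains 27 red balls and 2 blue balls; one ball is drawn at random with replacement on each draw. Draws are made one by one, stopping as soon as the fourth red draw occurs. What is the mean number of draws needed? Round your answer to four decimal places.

4.2963

Y = total draws until the fourth success; negative binomial with r=4, p=0.931034.
E[Y] = r / p = 4 / 0.931034 = 4.296296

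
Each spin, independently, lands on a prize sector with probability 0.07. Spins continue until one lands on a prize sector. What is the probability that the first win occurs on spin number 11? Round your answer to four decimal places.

0.0339

Geometric (trials to first success), p = 0.07.
P(Y = 11) = (1−p)^10 · p = 0.48398 · 0.07 = 0.033879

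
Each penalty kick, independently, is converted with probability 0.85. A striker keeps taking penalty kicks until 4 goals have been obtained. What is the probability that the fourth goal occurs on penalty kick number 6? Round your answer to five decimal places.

0.11745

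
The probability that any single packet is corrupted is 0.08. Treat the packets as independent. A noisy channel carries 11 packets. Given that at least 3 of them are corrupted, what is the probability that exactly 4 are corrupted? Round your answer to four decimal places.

0.1453

X ~ Binomial(11, 0.08). Want P(X=4 | X≥3) = P(X=4) / P(X≥3).
P(X=4) = C(11,4)·0.08^4·0.92^7 = 0.007540
P(X≥3) = 1 − 0.399637 − 0.382262 − 0.166201 = 0.051900
Ratio = 0.007540 / 0.051900 = 0.145285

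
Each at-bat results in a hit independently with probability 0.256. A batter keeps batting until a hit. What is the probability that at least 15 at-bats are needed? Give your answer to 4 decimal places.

0.0159

Y = number of at-bats to the first success; geometric, p = 0.256.
P(Y > 14) = P(first 14 all fail) = (1−p)^14 = 0.015923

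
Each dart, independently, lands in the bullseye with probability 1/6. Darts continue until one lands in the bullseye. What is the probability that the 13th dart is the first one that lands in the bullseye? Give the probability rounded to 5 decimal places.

Geometric (trials to first success), p = 0.166667.
P(Y = 13) = (1−p)^12 · p = 0.11216 · 0.166667 = 0.0186928

0.01869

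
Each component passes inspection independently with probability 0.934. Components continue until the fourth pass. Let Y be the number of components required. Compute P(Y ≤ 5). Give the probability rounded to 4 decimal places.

Finishing within 5 components ⇔ at least 4 successes in the first 5. With X ~ Binomial(5, 0.934), P(Y ≤ 5) = 1 − P(X ≤ 3).
  k=0: C(5,0)·0.934^0·0.066^5 = 0.000001
  k=1: C(5,1)·0.934^1·0.066^4 = 0.000089
  k=2: C(5,2)·0.934^2·0.066^3 = 0.002508
  k=3: C(5,3)·0.934^3·0.066^2 = 0.035492
1 − 0.038090 = 0.961910

0.9619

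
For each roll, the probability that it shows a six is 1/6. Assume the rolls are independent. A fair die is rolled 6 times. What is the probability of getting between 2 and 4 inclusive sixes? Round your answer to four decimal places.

X ~ Binomial(6, 0.166667); P(2 ≤ X ≤ 4) = Σ C(6,k) p^k (1−p)^(6−k) over k:
  k=2: C(6,2)·0.166667^2·0.833333^4 = 0.200939
  k=3: C(6,3)·0.166667^3·0.833333^3 = 0.053584
  k=4: C(6,4)·0.166667^4·0.833333^2 = 0.008038
Total = 0.262560

0.2626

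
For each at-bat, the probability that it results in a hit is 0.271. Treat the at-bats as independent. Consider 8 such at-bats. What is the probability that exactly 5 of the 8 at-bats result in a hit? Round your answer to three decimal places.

X ~ Binomial(n=8, p=0.271).
P(X=5) = C(8,5) · p^5 · (1−p)^3
= 56 · 0.0014617 · 0.38742 = 0.03171

0.032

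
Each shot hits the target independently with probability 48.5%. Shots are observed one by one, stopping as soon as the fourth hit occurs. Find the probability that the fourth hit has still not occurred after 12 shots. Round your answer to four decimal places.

Needing more than 12 shots ⇔ fewer than 4 successes in the first 12. With X ~ Binomial(12, 0.485), P(Y > 12) = P(X ≤ 3).
  k=0: C(12,0)·0.485^0·0.515^12 = 0.000348
  k=1: C(12,1)·0.485^1·0.515^11 = 0.003934
  k=2: C(12,2)·0.485^2·0.515^10 = 0.020375
  k=3: C(12,3)·0.485^3·0.515^9 = 0.063961
P(X ≤ 3) = 0.088618

0.0886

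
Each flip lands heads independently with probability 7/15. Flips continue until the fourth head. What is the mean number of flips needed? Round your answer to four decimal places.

8.5714

Y = total flips until the fourth success; negative binomial with r=4, p=0.466667.
E[Y] = r / p = 4 / 0.466667 = 8.571429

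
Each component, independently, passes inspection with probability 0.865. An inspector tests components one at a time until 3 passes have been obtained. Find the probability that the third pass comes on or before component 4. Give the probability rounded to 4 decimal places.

0.9093

Finishing within 4 components ⇔ at least 3 successes in the first 4. With X ~ Binomial(4, 0.865), P(Y ≤ 4) = 1 − P(X ≤ 2).
  k=0: C(4,0)·0.865^0·0.135^4 = 0.000332
  k=1: C(4,1)·0.865^1·0.135^3 = 0.008513
  k=2: C(4,2)·0.865^2·0.135^2 = 0.081818
1 − 0.090663 = 0.909337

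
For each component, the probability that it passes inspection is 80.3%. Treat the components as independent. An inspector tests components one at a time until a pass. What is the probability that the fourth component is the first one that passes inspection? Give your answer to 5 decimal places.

0.00614

Geometric (trials to first success), p = 0.803.
P(Y = 4) = (1−p)^3 · p = 0.0076454 · 0.803 = 0.0061392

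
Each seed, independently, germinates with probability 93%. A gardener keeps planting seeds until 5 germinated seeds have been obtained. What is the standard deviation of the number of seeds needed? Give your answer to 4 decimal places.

0.6361

Y = total seeds until the fifth success; negative binomial with r=5, p=0.93.
SD(Y) = √[r(1−p)/p²] = √(0.404671) = 0.636138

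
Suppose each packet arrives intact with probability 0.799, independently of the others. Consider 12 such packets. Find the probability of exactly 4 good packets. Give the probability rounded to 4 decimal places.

0.0005

X ~ Binomial(n=12, p=0.799).
P(X=4) = C(12,4) · p^4 · (1−p)^8
= 495 · 0.40756 · 2.6642e-06 = 0.000537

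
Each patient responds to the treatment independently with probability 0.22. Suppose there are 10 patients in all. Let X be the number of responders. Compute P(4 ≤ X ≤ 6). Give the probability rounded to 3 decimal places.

0.157

X ~ Binomial(10, 0.22); P(4 ≤ X ≤ 6) = Σ C(10,k) p^k (1−p)^(10−k) over k:
  k=4: C(10,4)·0.22^4·0.78^6 = 0.11078
  k=5: C(10,5)·0.22^5·0.78^5 = 0.03750
  k=6: C(10,6)·0.22^6·0.78^4 = 0.00881
Total = 0.15709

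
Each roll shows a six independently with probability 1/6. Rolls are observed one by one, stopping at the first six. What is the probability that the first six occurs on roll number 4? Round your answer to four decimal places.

0.0965

Geometric (trials to first success), p = 0.166667.
P(Y = 4) = (1−p)^3 · p = 0.5787 · 0.166667 = 0.096451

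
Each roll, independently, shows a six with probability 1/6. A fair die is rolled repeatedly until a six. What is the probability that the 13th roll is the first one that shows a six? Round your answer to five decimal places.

Geometric (trials to first success), p = 0.166667.
P(Y = 13) = (1−p)^12 · p = 0.11216 · 0.166667 = 0.0186928

0.01869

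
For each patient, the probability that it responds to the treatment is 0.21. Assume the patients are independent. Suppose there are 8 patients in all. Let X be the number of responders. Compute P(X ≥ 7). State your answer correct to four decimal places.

0.0001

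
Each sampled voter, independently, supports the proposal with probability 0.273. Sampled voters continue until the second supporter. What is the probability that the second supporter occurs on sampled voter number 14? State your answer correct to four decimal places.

Y = trial on which the second success occurs; negative binomial, r=2, p=0.273.
P(Y=14) = C(13,1) · p^2 · (1−p)^12
= 13 · 0.074529 · 0.021798 = 0.021119

0.0211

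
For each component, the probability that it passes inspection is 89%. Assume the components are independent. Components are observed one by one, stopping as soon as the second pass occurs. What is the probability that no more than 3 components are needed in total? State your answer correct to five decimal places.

Finishing within 3 components ⇔ at least 2 successes in the first 3. With X ~ Binomial(3, 0.89), P(Y ≤ 3) = 1 − P(X ≤ 1).
  k=0: C(3,0)·0.89^0·0.11^3 = 0.0013310
  k=1: C(3,1)·0.89^1·0.11^2 = 0.0323070
1 − 0.0336380 = 0.9663620

0.96636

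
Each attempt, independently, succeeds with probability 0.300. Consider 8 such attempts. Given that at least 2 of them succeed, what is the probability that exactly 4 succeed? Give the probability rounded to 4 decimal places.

0.1828

X ~ Binomial(8, 0.30). Want P(X=4 | X≥2) = P(X=4) / P(X≥2).
P(X=4) = C(8,4)·0.30^4·0.70^4 = 0.136137
P(X≥2) = 1 − 0.057648 − 0.197650 = 0.744702
Ratio = 0.136137 / 0.744702 = 0.182807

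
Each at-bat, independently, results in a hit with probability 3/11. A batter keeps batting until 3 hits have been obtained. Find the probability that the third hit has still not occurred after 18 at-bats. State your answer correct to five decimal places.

Needing more than 18 at-bats ⇔ fewer than 3 successes in the first 18. With X ~ Binomial(18, 0.272727), P(Y > 18) = P(X ≤ 2).
  k=0: C(18,0)·0.272727^0·0.727273^18 = 0.0032400
  k=1: C(18,1)·0.272727^1·0.727273^17 = 0.0218703
  k=2: C(18,2)·0.272727^2·0.727273^16 = 0.0697117
P(X ≤ 2) = 0.0948220

0.09482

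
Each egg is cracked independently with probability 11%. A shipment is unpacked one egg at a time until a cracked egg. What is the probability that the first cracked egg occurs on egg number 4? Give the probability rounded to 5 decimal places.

0.07755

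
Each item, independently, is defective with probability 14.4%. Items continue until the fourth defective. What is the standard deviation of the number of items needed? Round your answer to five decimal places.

12.85004

Y = total items until the fourth success; negative binomial with r=4, p=0.144.
SD(Y) = √[r(1−p)/p²] = √(165.1234568) = 12.8500372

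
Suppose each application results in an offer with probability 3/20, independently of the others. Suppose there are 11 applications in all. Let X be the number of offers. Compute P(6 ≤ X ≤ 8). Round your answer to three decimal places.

0.003

X ~ Binomial(11, 0.15); P(6 ≤ X ≤ 8) = Σ C(11,k) p^k (1−p)^(11−k) over k:
  k=6: C(11,6)·0.15^6·0.85^5 = 0.00233
  k=7: C(11,7)·0.15^7·0.85^4 = 0.00029
  k=8: C(11,8)·0.15^8·0.85^3 = 0.00003
Total = 0.00266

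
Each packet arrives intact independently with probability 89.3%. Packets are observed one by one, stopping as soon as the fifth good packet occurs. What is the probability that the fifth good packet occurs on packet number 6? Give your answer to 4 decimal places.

0.3038

Y = trial on which the fifth success occurs; negative binomial, r=5, p=0.893.
P(Y=6) = C(5,4) · p^5 · (1−p)^1
= 5 · 0.56788 · 0.107 = 0.303816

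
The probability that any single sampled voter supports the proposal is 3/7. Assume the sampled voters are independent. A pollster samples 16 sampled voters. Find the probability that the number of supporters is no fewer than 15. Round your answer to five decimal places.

0.00003

X ~ Binomial(16, 0.428571); P(X ≥ 15) = Σ C(16,k) p^k (1−p)^(16−k) over k:
  k=15: C(16,15)·0.428571^15·0.571429^1 = 0.0000276
  k=16: C(16,16)·0.428571^16·0.571429^0 = 0.0000013
Total = 0.0000289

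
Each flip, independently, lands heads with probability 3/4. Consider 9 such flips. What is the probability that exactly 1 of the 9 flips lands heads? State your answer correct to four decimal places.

X ~ Binomial(n=9, p=0.75).
P(X=1) = C(9,1) · p^1 · (1−p)^8
= 9 · 0.75 · 1.5259e-05 = 0.000103

0.0001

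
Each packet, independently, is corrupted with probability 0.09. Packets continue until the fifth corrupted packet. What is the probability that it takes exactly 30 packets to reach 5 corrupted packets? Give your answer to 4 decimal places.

0.0133

Y = trial on which the fifth success occurs; negative binomial, r=5, p=0.09.
P(Y=30) = C(29,4) · p^5 · (1−p)^25
= 23751 · 5.9049e-06 · 0.094631 = 0.013272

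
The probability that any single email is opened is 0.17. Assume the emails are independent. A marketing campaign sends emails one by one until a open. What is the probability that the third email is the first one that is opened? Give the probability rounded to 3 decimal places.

0.117

Geometric (trials to first success), p = 0.17.
P(Y = 3) = (1−p)^2 · p = 0.6889 · 0.17 = 0.11711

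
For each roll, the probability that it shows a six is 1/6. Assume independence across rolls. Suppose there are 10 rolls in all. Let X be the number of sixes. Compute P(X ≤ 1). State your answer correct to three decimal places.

X ~ Binomial(10, 0.166667); P(X ≤ 1) = Σ C(10,k) p^k (1−p)^(10−k) over k:
  k=0: C(10,0)·0.166667^0·0.833333^10 = 0.16151
  k=1: C(10,1)·0.166667^1·0.833333^9 = 0.32301
Total = 0.48452

0.485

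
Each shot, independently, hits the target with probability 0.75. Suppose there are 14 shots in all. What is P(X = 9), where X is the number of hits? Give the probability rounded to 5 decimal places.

X ~ Binomial(n=14, p=0.75).
P(X=9) = C(14,9) · p^9 · (1−p)^5
= 2002 · 0.075085 · 0.00097656 = 0.1467964

0.14680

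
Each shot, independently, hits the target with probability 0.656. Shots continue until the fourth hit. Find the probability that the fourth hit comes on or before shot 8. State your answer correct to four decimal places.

Finishing within 8 shots ⇔ at least 4 successes in the first 8. With X ~ Binomial(8, 0.656), P(Y ≤ 8) = 1 − P(X ≤ 3).
  k=0: C(8,0)·0.656^0·0.344^8 = 0.000196
  k=1: C(8,1)·0.656^1·0.344^7 = 0.002992
  k=2: C(8,2)·0.656^2·0.344^6 = 0.019967
  k=3: C(8,3)·0.656^3·0.344^5 = 0.076154
1 − 0.099309 = 0.900691

0.9007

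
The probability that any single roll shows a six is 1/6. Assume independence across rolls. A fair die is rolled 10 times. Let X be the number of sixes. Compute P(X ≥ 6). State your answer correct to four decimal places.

X ~ Binomial(10, 0.166667); P(X ≥ 6) = Σ C(10,k) p^k (1−p)^(10−k) over k:
  k=6: C(10,6)·0.166667^6·0.833333^4 = 0.002171
  k=7: C(10,7)·0.166667^7·0.833333^3 = 0.000248
  k=8: C(10,8)·0.166667^8·0.833333^2 = 0.000019
  k=9: C(10,9)·0.166667^9·0.833333^1 = 0.000001
  k=10: C(10,10)·0.166667^10·0.833333^0 = 0.000000
Total = 0.002438

0.0024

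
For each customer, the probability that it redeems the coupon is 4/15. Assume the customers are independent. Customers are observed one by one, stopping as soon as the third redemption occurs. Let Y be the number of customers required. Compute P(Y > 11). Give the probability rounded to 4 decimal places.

0.4048

Needing more than 11 customers ⇔ fewer than 3 successes in the first 11. With X ~ Binomial(11, 0.266667), P(Y > 11) = P(X ≤ 2).
  k=0: C(11,0)·0.266667^0·0.733333^11 = 0.032985
  k=1: C(11,1)·0.266667^1·0.733333^10 = 0.131940
  k=2: C(11,2)·0.266667^2·0.733333^9 = 0.239890
P(X ≤ 2) = 0.404815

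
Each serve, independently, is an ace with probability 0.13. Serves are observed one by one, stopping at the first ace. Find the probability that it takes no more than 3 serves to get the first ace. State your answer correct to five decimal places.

0.34150

Y = number of serves to the first success; geometric, p = 0.13.
P(Y ≤ 3) = 1 − (1−p)^3 = 1 − 0.6585030 = 0.3414970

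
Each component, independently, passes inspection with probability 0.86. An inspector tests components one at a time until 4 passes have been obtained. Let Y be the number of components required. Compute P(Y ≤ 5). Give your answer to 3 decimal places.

0.853

Finishing within 5 components ⇔ at least 4 successes in the first 5. With X ~ Binomial(5, 0.86), P(Y ≤ 5) = 1 − P(X ≤ 3).
  k=0: C(5,0)·0.86^0·0.14^5 = 0.00005
  k=1: C(5,1)·0.86^1·0.14^4 = 0.00165
  k=2: C(5,2)·0.86^2·0.14^3 = 0.02029
  k=3: C(5,3)·0.86^3·0.14^2 = 0.12467
1 − 0.14667 = 0.85333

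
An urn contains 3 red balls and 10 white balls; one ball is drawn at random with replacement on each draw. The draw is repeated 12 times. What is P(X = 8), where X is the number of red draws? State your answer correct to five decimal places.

X ~ Binomial(n=12, p=0.230769).
P(X=8) = C(12,8) · p^8 · (1−p)^4
= 495 · 8.0431e-06 · 0.35013 = 0.0013940

0.00139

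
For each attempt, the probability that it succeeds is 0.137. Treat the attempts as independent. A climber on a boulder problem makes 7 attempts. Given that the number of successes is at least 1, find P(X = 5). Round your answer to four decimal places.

X ~ Binomial(7, 0.137). Want P(X=5 | X≥1) = P(X=5) / P(X≥1).
P(X=5) = C(7,5)·0.137^5·0.863^2 = 0.000755
P(X≥1) = 1 − 0.356513 = 0.643487
Ratio = 0.000755 / 0.643487 = 0.001173

0.0012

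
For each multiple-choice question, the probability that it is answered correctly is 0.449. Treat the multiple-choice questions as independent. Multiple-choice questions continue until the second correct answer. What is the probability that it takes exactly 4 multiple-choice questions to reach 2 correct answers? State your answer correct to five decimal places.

Y = trial on which the second success occurs; negative binomial, r=2, p=0.449.
P(Y=4) = C(3,1) · p^2 · (1−p)^2
= 3 · 0.2016 · 0.3036 = 0.1836188

0.18362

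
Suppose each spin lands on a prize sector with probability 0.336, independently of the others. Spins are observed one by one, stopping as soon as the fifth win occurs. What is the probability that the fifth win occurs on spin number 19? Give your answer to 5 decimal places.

Y = trial on which the fifth success occurs; negative binomial, r=5, p=0.336.
P(Y=19) = C(18,4) · p^5 · (1−p)^14
= 3060 · 0.0042825 · 0.0032386 = 0.0424396

0.04244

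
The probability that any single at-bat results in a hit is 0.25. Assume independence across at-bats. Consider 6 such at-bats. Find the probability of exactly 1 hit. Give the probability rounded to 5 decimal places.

X ~ Binomial(n=6, p=0.25).
P(X=1) = C(6,1) · p^1 · (1−p)^5
= 6 · 0.25 · 0.2373 = 0.3559570

0.35596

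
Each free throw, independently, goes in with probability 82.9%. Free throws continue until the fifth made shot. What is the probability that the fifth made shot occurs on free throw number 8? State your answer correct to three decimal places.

Y = trial on which the fifth success occurs; negative binomial, r=5, p=0.829.
P(Y=8) = C(7,4) · p^5 · (1−p)^3
= 35 · 0.39154 · 0.0050002 = 0.06852

0.069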